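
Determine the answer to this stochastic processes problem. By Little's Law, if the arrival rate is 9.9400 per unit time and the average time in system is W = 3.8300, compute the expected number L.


Little's Law: L = lambda * W
= 9.9400 * 3.8300
= 38.0702

38.0702


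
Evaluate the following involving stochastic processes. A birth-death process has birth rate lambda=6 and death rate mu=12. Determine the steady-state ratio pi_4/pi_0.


For birth-death process, pi_n/pi_0 = (lambda/mu)^n
= (6/12)^4
= 0.0625

0.0625


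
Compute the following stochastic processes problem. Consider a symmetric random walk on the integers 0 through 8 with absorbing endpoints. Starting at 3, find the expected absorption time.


For symmetric RW on 0,...,N with absorbing barriers, E(i) = i*(N-i)
E(3) = 3 * 5 = 15

15


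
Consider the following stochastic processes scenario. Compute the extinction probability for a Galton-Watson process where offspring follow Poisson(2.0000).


Since mu = 2.0000 > 1, extinction prob q < 1.
Solve s = exp(mu*(s-1)) iteratively.
q = 0.2032

0.2032


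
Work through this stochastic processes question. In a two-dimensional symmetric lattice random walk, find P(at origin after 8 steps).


P = C(8,4)^2 / 4^8
= 70^2 / 65536
= 4900 / 65536
= 0.0748

0.0748


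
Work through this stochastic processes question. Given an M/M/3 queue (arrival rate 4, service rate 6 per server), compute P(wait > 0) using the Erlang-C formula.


a = lambda/mu = 0.6667
rho = a/c = 0.2222
Erlang-C formula applied:
C(c,a) = 0.0325

0.0325


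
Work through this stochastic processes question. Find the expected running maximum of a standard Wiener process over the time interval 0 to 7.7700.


E(max B(s)) = sqrt(2t/pi)
= sqrt(2*7.7700/pi)
= sqrt(4.9465)
= 2.2241

2.2241


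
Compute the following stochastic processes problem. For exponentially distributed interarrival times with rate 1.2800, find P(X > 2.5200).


P(X > t) = exp(-lambda * t)
= exp(-1.2800 * 2.5200)
= exp(-3.2256) = 0.0397

0.0397


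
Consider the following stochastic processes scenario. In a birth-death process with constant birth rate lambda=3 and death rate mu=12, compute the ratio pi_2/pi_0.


For birth-death process, pi_n/pi_0 = (lambda/mu)^n
= (3/12)^2
= 0.0625

0.0625


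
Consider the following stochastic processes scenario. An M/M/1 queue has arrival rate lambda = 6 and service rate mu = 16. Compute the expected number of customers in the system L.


rho = 6/16 = 0.3750
L = rho/(1-rho)
= 0.3750/0.6250
= 0.6000

0.6000


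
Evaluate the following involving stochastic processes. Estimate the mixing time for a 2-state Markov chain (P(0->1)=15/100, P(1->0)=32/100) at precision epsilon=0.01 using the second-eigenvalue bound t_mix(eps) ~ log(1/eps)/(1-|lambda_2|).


lambda_2 = |1 - p01 - p10| = |1 - 0.1500 - 0.3200| = 0.5300
t_mix ~ log(1/eps)/(1 - |lambda_2|)
= log(100)/(1 - 0.5300) = 4.6052/0.4700
= 9.7982

9.7982


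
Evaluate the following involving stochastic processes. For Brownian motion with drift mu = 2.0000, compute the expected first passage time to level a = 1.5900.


Expected first passage time = a/mu
= 1.5900/2.0000
= 0.7950

0.7950


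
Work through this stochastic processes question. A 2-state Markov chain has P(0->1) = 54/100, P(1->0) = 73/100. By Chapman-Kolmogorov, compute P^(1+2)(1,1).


P^3 = P^1 * P^2
Computing via matrix multiplication of the transition matrix.
Entry (1,1) of P^3 = 0.4139

0.4139


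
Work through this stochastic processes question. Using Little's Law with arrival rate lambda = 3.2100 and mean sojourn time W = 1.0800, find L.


Little's Law: L = lambda * W
= 3.2100 * 1.0800
= 3.4668

3.4668


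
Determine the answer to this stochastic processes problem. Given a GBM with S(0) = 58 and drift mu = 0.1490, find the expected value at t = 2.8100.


E[S(t)] = S(0) * exp(mu * t)
= 58 * exp(0.1490 * 2.8100)
= 58 * 1.5200
= 88.1582

88.1582


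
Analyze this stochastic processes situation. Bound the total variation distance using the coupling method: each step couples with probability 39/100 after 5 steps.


TV distance bound <= (1-delta)^n
= (1 - 0.3900)^5
= 0.6100^5
= 0.0845

0.0845


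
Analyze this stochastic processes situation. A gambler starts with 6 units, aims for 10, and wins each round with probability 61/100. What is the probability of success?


Gambler's ruin formula:
r = q/p = 0.3900/0.6100 = 0.6393
P(win) = (1 - r^i)/(1 - r^N)
= (1 - 0.6393^6)/(1 - 0.6393^10)
= 0.9425

0.9425


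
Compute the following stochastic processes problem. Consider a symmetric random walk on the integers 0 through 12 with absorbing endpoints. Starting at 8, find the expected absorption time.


For symmetric RW on 0,...,N with absorbing barriers, E(i) = i*(N-i)
E(8) = 8 * 4 = 32

32


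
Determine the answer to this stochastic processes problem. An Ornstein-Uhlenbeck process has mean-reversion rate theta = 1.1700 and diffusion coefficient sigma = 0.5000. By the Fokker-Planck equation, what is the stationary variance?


Stationary variance = sigma^2 / (2*theta)
= 0.5000^2 / (2*1.1700)
= 0.2500 / 2.3400
= 0.1068

0.1068


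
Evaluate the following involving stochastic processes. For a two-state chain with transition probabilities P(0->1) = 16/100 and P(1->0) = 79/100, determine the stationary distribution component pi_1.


Stationary distribution: pi_0 = p10/(p01+p10), pi_1 = p01/(p01+p10)
p01 = 0.1600, p10 = 0.7900
pi_1 = 0.1684

0.1684


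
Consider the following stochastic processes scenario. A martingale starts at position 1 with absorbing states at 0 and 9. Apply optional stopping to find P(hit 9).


By optional stopping theorem: E(M at tau) = M(0) = 1
P(hit 9)*9 + P(hit 0)*0 = 1
P(hit 9) = (1 - 0)/(9 - 0) = 1/9 = 0.1111

0.1111


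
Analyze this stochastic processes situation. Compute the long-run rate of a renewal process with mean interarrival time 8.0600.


Long-run renewal rate = 1/E(X)
= 1/8.0600
= 0.1241

0.1241


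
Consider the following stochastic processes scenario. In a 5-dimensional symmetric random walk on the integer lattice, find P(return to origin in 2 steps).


P(return in 2 steps) = P(reverse first step) = 1/(2d)
= 1/10
= 0.1000

0.1000


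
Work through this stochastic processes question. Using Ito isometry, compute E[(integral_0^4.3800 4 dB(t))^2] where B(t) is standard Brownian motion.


By Ito isometry: E[(int f dB)^2] = int f^2 dt
= 4^2 * 4.3800
= 16 * 4.3800 = 70.0800

70.0800


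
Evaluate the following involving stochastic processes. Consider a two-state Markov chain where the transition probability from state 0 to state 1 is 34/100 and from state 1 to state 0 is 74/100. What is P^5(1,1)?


Computing P^5 by matrix multiplication.
P = [[0.6600, 0.3400], [0.7400, 0.2600]]
After raising P to the power 5:
P^5(1,1) = 0.3148

0.3148


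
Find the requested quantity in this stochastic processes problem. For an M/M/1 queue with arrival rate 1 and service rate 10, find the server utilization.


rho = lambda/mu
= 1/10
= 0.1000

0.1000


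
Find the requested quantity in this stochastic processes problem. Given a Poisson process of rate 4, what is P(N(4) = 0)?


P(N(t)=k) = (lambda*t)^k * exp(-lambda*t) / k!
lambda*t = 16
= 16^0 * exp(-16) / 0!
= 1 * 1.1254e-07 / 1
= 1.1254e-07

1.1254e-07


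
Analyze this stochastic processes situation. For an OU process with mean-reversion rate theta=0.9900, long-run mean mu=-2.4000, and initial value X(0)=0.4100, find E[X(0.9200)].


E[X(t)] = mu + (X(0) - mu)*exp(-theta*t)
= -2.4000 + (0.4100 - -2.4000)*exp(-0.9900*0.9200)
= -2.4000 + 2.8100 * 0.4022
= -1.2698

-1.2698


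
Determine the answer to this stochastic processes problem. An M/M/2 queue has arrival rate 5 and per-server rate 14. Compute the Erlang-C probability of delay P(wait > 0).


a = lambda/mu = 0.3571
rho = a/c = 0.1786
Erlang-C formula applied:
C(c,a) = 0.0541

0.0541


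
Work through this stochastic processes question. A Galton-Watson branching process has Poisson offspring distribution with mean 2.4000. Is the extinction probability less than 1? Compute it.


Since mu = 2.4000 > 1, extinction prob q < 1.
Solve s = exp(mu*(s-1)) iteratively.
q = 0.1214

0.1214


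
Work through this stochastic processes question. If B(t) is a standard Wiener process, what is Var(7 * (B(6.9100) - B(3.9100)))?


Var(alpha*(B(t)-B(s))) = alpha^2 * (t-s)
= 7^2 * (6.9100 - 3.9100)
= 49 * 3.0000
= 147.0000

147.0000


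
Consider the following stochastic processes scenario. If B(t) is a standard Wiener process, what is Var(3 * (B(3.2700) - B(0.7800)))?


Var(alpha*(B(t)-B(s))) = alpha^2 * (t-s)
= 3^2 * (3.2700 - 0.7800)
= 9 * 2.4900
= 22.4100

22.4100


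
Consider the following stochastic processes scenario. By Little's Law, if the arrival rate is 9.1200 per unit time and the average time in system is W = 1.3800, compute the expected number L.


Little's Law: L = lambda * W
= 9.1200 * 1.3800
= 12.5856

12.5856


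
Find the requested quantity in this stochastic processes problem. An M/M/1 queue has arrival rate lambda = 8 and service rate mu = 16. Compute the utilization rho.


rho = lambda/mu
= 8/16
= 0.5000

0.5000


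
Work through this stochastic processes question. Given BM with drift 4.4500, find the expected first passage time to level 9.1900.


Expected first passage time = a/mu
= 9.1900/4.4500
= 2.0652

2.0652


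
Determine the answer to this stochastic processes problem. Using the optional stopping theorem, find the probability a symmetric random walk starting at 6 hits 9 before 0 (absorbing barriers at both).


By optional stopping theorem: E(M at tau) = M(0) = 6
P(hit 9)*9 + P(hit 0)*0 = 6
P(hit 9) = (6 - 0)/(9 - 0) = 2/3 = 0.6667

0.6667


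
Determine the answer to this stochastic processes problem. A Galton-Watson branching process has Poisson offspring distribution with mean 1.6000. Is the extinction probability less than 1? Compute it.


Since mu = 1.6000 > 1, extinction prob q < 1.
Solve s = exp(mu*(s-1)) iteratively.
q = 0.3580

0.3580


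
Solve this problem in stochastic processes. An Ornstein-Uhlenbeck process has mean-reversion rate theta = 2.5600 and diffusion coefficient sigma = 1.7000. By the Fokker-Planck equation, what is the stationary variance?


Stationary variance = sigma^2 / (2*theta)
= 1.7000^2 / (2*2.5600)
= 2.8900 / 5.1200
= 0.5645

0.5645


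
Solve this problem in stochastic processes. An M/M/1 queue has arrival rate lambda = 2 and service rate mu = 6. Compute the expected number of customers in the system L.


rho = 2/6 = 0.3333
L = rho/(1-rho)
= 0.3333/0.6667
= 0.5000

0.5000


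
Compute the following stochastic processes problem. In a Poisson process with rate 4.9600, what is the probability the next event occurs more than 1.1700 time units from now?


P(X > t) = exp(-lambda * t)
= exp(-4.9600 * 1.1700)
= exp(-5.8032) = 0.0030

0.0030


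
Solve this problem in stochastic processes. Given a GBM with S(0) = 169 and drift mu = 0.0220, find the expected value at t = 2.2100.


E[S(t)] = S(0) * exp(mu * t)
= 169 * exp(0.0220 * 2.2100)
= 169 * 1.0498
= 177.4198

177.4198


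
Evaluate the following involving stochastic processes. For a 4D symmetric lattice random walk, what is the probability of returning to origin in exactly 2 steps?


P(return in 2 steps) = P(reverse first step) = 1/(2d)
= 1/8
= 0.1250

0.1250


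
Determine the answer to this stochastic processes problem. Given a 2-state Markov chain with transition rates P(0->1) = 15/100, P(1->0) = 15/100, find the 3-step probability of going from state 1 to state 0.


Computing P^3 by matrix multiplication.
P = [[0.8500, 0.1500], [0.1500, 0.8500]]
After raising P to the power 3:
P^3(1,0) = 0.3285

0.3285


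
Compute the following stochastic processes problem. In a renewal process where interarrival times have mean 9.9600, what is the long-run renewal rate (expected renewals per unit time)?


Long-run renewal rate = 1/E(X)
= 1/9.9600
= 0.1004

0.1004


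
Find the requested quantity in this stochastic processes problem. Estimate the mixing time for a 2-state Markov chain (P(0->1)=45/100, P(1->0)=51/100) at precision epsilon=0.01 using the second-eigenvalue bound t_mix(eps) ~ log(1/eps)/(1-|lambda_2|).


lambda_2 = |1 - p01 - p10| = |1 - 0.4500 - 0.5100| = 0.0400
t_mix ~ log(1/eps)/(1 - |lambda_2|)
= log(100)/(1 - 0.0400) = 4.6052/0.9600
= 4.7971

4.7971


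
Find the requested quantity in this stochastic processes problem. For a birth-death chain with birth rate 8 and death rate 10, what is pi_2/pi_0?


For birth-death process, pi_n/pi_0 = (lambda/mu)^n
= (8/10)^2
= 0.6400

0.6400


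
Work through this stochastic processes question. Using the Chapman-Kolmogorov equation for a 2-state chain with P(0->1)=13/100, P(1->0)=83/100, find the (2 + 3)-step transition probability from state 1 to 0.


P^5 = P^2 * P^3
Computing via matrix multiplication of the transition matrix.
Entry (1,0) of P^5 = 0.8646

0.8646


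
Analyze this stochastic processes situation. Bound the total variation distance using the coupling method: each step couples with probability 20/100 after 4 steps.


TV distance bound <= (1-delta)^n
= (1 - 0.2000)^4
= 0.8000^4
= 0.4096

0.4096


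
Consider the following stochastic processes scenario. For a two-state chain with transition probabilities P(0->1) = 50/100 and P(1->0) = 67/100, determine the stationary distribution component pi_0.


Stationary distribution: pi_0 = p10/(p01+p10), pi_1 = p01/(p01+p10)
p01 = 0.5000, p10 = 0.6700
pi_0 = 0.5726

0.5726


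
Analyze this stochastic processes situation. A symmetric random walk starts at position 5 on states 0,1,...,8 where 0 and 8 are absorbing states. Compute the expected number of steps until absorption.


For symmetric RW on 0,...,N with absorbing barriers, E(i) = i*(N-i)
E(5) = 5 * 3 = 15

15


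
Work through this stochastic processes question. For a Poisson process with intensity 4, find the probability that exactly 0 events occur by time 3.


P(N(t)=k) = (lambda*t)^k * exp(-lambda*t) / k!
lambda*t = 12
= 12^0 * exp(-12) / 0!
= 1 * 6.1442e-06 / 1
= 6.1442e-06

6.1442e-06


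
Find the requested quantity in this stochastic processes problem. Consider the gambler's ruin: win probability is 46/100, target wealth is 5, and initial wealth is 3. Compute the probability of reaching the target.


Gambler's ruin formula:
r = q/p = 0.5400/0.4600 = 1.1739
P(win) = (1 - r^i)/(1 - r^N)
= (1 - 1.1739^3)/(1 - 1.1739^5)
= 0.5025

0.5025


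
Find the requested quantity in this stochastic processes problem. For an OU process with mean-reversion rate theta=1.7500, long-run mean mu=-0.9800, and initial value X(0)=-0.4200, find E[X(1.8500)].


E[X(t)] = mu + (X(0) - mu)*exp(-theta*t)
= -0.9800 + (-0.4200 - -0.9800)*exp(-1.7500*1.8500)
= -0.9800 + 0.5600 * 0.0393
= -0.9580

-0.9580


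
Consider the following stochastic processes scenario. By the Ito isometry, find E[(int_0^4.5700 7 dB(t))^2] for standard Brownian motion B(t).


By Ito isometry: E[(int f dB)^2] = int f^2 dt
= 7^2 * 4.5700
= 49 * 4.5700 = 223.9300

223.9300


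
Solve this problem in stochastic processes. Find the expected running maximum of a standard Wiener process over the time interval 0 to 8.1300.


E(max B(s)) = sqrt(2t/pi)
= sqrt(2*8.1300/pi)
= sqrt(5.1757)
= 2.2750

2.2750


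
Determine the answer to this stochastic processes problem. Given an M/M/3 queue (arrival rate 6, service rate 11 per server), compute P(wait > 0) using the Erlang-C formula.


a = lambda/mu = 0.5455
rho = a/c = 0.1818
Erlang-C formula applied:
C(c,a) = 0.0191

0.0191


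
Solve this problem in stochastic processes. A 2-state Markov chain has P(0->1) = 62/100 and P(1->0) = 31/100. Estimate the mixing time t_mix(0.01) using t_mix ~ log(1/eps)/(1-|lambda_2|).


lambda_2 = |1 - p01 - p10| = |1 - 0.6200 - 0.3100| = 0.0700
t_mix ~ log(1/eps)/(1 - |lambda_2|)
= log(100)/(1 - 0.0700) = 4.6052/0.9300
= 4.9518

4.9518


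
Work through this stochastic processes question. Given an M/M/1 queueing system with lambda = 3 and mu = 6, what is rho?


rho = lambda/mu
= 3/6
= 0.5000

0.5000


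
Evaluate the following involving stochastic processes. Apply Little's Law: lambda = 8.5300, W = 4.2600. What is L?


Little's Law: L = lambda * W
= 8.5300 * 4.2600
= 36.3378

36.3378


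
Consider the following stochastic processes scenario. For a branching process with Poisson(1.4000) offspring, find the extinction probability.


Since mu = 1.4000 > 1, extinction prob q < 1.
Solve s = exp(mu*(s-1)) iteratively.
q = 0.4890

0.4890


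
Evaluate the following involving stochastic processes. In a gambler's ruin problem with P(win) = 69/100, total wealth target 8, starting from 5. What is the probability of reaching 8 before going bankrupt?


Gambler's ruin formula:
r = q/p = 0.3100/0.6900 = 0.4493
P(win) = (1 - r^i)/(1 - r^N)
= (1 - 0.4493^5)/(1 - 0.4493^8)
= 0.9833

0.9833


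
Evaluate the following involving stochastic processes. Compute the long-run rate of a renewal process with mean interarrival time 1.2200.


Long-run renewal rate = 1/E(X)
= 1/1.2200
= 0.8197

0.8197


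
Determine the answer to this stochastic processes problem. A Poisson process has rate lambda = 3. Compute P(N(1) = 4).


P(N(t)=k) = (lambda*t)^k * exp(-lambda*t) / k!
lambda*t = 3
= 3^4 * exp(-3) / 4!
= 81 * 0.0498 / 24
= 0.1680

0.1680


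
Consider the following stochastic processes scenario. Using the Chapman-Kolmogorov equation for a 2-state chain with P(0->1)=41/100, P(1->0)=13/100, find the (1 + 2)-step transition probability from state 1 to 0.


P^3 = P^1 * P^2
Computing via matrix multiplication of the transition matrix.
Entry (1,0) of P^3 = 0.2173

0.2173


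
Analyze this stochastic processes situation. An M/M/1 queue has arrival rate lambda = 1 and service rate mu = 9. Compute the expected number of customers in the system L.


rho = 1/9 = 0.1111
L = rho/(1-rho)
= 0.1111/0.8889
= 0.1250

0.1250


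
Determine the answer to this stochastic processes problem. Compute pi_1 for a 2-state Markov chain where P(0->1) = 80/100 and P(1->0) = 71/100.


Stationary distribution: pi_0 = p10/(p01+p10), pi_1 = p01/(p01+p10)
p01 = 0.8000, p10 = 0.7100
pi_1 = 0.5298

0.5298


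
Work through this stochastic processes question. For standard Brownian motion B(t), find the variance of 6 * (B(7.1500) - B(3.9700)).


Var(alpha*(B(t)-B(s))) = alpha^2 * (t-s)
= 6^2 * (7.1500 - 3.9700)
= 36 * 3.1800
= 114.4800

114.4800


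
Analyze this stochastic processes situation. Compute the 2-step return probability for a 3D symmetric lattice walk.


P(return in 2 steps) = P(reverse first step) = 1/(2d)
= 1/6
= 0.1667

0.1667


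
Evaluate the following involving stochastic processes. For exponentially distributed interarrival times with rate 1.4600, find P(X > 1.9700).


P(X > t) = exp(-lambda * t)
= exp(-1.4600 * 1.9700)
= exp(-2.8762) = 0.0563

0.0563


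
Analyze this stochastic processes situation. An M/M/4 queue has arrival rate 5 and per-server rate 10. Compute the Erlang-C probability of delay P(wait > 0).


a = lambda/mu = 0.5000
rho = a/c = 0.1250
Erlang-C formula applied:
C(c,a) = 0.0018

0.0018


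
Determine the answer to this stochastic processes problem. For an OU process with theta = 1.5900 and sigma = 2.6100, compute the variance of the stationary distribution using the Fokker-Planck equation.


Stationary variance = sigma^2 / (2*theta)
= 2.6100^2 / (2*1.5900)
= 6.8121 / 3.1800
= 2.1422

2.1422


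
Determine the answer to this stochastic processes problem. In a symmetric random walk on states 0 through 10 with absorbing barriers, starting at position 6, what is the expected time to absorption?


For symmetric RW on 0,...,N with absorbing barriers, E(i) = i*(N-i)
E(6) = 6 * 4 = 24

24


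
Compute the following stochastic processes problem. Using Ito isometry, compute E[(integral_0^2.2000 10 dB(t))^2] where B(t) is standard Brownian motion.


By Ito isometry: E[(int f dB)^2] = int f^2 dt
= 10^2 * 2.2000
= 100 * 2.2000 = 220.0000

220.0000


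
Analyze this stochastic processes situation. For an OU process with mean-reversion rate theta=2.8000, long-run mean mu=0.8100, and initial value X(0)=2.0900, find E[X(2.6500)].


E[X(t)] = mu + (X(0) - mu)*exp(-theta*t)
= 0.8100 + (2.0900 - 0.8100)*exp(-2.8000*2.6500)
= 0.8100 + 1.2800 * 5.9915e-04
= 0.8108

0.8108


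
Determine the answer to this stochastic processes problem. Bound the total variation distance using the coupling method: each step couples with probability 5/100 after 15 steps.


TV distance bound <= (1-delta)^n
= (1 - 0.0500)^15
= 0.9500^15
= 0.4633

0.4633


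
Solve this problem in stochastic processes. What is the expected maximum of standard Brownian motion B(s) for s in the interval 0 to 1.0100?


E(max B(s)) = sqrt(2t/pi)
= sqrt(2*1.0100/pi)
= sqrt(0.6430)
= 0.8019

0.8019


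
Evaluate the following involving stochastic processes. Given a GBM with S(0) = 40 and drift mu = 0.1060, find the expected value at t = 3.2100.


E[S(t)] = S(0) * exp(mu * t)
= 40 * exp(0.1060 * 3.2100)
= 40 * 1.4053
= 56.2125

56.2125


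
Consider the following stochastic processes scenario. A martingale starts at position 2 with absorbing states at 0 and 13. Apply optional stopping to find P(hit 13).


By optional stopping theorem: E(M at tau) = M(0) = 2
P(hit 13)*13 + P(hit 0)*0 = 2
P(hit 13) = (2 - 0)/(13 - 0) = 2/13 = 0.1538

0.1538


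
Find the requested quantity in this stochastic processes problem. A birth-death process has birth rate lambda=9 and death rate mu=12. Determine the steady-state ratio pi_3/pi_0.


For birth-death process, pi_n/pi_0 = (lambda/mu)^n
= (9/12)^3
= 0.4219

0.4219


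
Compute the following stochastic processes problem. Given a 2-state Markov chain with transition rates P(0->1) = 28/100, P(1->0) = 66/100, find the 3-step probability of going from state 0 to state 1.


Computing P^3 by matrix multiplication.
P = [[0.7200, 0.2800], [0.6600, 0.3400]]
After raising P to the power 3:
P^3(0,1) = 0.2978

0.2978


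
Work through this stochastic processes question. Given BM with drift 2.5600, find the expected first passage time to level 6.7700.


Expected first passage time = a/mu
= 6.7700/2.5600
= 2.6445

2.6445


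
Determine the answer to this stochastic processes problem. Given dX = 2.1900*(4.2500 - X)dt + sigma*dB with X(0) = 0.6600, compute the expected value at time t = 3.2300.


E[X(t)] = mu + (X(0) - mu)*exp(-theta*t)
= 4.2500 + (0.6600 - 4.2500)*exp(-2.1900*3.2300)
= 4.2500 + -3.5900 * 8.4709e-04
= 4.2470

4.2470


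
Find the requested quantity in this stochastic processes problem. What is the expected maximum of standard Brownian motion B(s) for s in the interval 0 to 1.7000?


E(max B(s)) = sqrt(2t/pi)
= sqrt(2*1.7000/pi)
= sqrt(1.0823)
= 1.0403

1.0403


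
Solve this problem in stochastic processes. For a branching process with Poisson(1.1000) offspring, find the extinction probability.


Since mu = 1.1000 > 1, extinction prob q < 1.
Solve s = exp(mu*(s-1)) iteratively.
q = 0.8239

0.8239


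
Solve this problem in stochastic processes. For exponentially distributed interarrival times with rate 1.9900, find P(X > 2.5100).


P(X > t) = exp(-lambda * t)
= exp(-1.9900 * 2.5100)
= exp(-4.9949) = 0.0068

0.0068


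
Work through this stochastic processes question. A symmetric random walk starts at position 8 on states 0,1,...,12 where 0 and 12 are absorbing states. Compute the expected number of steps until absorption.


For symmetric RW on 0,...,N with absorbing barriers, E(i) = i*(N-i)
E(8) = 8 * 4 = 32

32


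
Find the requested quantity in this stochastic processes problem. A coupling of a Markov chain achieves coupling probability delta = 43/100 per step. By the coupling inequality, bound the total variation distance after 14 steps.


TV distance bound <= (1-delta)^n
= (1 - 0.4300)^14
= 0.5700^14
= 3.8216e-04

3.8216e-04


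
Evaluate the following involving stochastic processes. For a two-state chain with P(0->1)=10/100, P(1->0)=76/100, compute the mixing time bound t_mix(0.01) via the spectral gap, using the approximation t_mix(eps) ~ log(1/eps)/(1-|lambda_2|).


lambda_2 = |1 - p01 - p10| = |1 - 0.1000 - 0.7600| = 0.1400
t_mix ~ log(1/eps)/(1 - |lambda_2|)
= log(100)/(1 - 0.1400) = 4.6052/0.8600
= 5.3548

5.3548


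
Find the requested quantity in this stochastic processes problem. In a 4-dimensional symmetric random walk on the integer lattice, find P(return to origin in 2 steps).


P(return in 2 steps) = P(reverse first step) = 1/(2d)
= 1/8
= 0.1250

0.1250


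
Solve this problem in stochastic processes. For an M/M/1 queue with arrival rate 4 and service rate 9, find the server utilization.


rho = lambda/mu
= 4/9
= 0.4444

0.4444


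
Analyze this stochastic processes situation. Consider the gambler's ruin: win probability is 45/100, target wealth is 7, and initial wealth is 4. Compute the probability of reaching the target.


Gambler's ruin formula:
r = q/p = 0.5500/0.4500 = 1.2222
P(win) = (1 - r^i)/(1 - r^N)
= (1 - 1.2222^4)/(1 - 1.2222^7)
= 0.4006

0.4006


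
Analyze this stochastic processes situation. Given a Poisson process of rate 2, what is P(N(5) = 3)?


P(N(t)=k) = (lambda*t)^k * exp(-lambda*t) / k!
lambda*t = 10
= 10^3 * exp(-10) / 3!
= 1000 * 4.5400e-05 / 6
= 0.0076

0.0076


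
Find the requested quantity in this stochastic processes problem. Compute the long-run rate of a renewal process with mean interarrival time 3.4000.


Long-run renewal rate = 1/E(X)
= 1/3.4000
= 0.2941

0.2941


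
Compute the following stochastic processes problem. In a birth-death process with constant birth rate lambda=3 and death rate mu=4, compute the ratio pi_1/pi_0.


For birth-death process, pi_n/pi_0 = (lambda/mu)^n
= (3/4)^1
= 0.7500

0.7500


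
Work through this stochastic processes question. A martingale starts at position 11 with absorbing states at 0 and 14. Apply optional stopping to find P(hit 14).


By optional stopping theorem: E(M at tau) = M(0) = 11
P(hit 14)*14 + P(hit 0)*0 = 11
P(hit 14) = (11 - 0)/(14 - 0) = 11/14 = 0.7857

0.7857


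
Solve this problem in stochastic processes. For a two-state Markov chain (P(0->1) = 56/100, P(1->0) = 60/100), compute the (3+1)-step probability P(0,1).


P^4 = P^3 * P^1
Computing via matrix multiplication of the transition matrix.
Entry (0,1) of P^4 = 0.4824

0.4824


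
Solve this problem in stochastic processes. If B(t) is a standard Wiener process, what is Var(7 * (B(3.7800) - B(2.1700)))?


Var(alpha*(B(t)-B(s))) = alpha^2 * (t-s)
= 7^2 * (3.7800 - 2.1700)
= 49 * 1.6100
= 78.8900

78.8900


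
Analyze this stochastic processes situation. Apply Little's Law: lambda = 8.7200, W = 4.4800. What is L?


Little's Law: L = lambda * W
= 8.7200 * 4.4800
= 39.0656

39.0656


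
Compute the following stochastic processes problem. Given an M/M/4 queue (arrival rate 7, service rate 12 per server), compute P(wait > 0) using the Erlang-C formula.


a = lambda/mu = 0.5833
rho = a/c = 0.1458
Erlang-C formula applied:
C(c,a) = 0.0032

0.0032


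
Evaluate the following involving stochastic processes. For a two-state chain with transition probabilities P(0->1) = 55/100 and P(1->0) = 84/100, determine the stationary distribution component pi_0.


Stationary distribution: pi_0 = p10/(p01+p10), pi_1 = p01/(p01+p10)
p01 = 0.5500, p10 = 0.8400
pi_0 = 0.6043

0.6043


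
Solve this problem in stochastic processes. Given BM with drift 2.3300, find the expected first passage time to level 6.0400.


Expected first passage time = a/mu
= 6.0400/2.3300
= 2.5923

2.5923


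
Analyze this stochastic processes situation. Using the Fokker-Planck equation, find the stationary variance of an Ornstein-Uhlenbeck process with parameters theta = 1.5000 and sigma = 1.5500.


Stationary variance = sigma^2 / (2*theta)
= 1.5500^2 / (2*1.5000)
= 2.4025 / 3.0000
= 0.8008

0.8008


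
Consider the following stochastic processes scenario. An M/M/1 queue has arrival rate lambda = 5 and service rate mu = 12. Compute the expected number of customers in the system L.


rho = 5/12 = 0.4167
L = rho/(1-rho)
= 0.4167/0.5833
= 0.7143

0.7143


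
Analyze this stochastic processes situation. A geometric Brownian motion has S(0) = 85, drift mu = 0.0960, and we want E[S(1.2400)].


E[S(t)] = S(0) * exp(mu * t)
= 85 * exp(0.0960 * 1.2400)
= 85 * 1.1264
= 95.7453

95.7453


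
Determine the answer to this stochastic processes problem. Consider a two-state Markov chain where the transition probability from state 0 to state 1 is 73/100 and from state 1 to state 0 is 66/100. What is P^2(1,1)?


Computing P^2 by matrix multiplication.
P = [[0.2700, 0.7300], [0.6600, 0.3400]]
After raising P to the power 2:
P^2(1,1) = 0.5974

0.5974


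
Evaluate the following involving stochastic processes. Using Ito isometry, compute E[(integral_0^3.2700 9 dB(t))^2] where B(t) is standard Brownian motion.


By Ito isometry: E[(int f dB)^2] = int f^2 dt
= 9^2 * 3.2700
= 81 * 3.2700 = 264.8700

264.8700


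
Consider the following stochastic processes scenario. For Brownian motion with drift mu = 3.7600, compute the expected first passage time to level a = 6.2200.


Expected first passage time = a/mu
= 6.2200/3.7600
= 1.6543

1.6543


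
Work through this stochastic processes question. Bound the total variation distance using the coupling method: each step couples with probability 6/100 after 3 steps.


TV distance bound <= (1-delta)^n
= (1 - 0.0600)^3
= 0.9400^3
= 0.8306

0.8306


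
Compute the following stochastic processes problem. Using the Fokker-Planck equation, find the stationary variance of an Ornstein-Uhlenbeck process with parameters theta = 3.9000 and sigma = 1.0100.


Stationary variance = sigma^2 / (2*theta)
= 1.0100^2 / (2*3.9000)
= 1.0201 / 7.8000
= 0.1308

0.1308


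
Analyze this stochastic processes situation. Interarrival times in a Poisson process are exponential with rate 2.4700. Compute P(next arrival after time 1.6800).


P(X > t) = exp(-lambda * t)
= exp(-2.4700 * 1.6800)
= exp(-4.1496) = 0.0158

0.0158


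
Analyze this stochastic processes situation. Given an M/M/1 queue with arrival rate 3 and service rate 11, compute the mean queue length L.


rho = 3/11 = 0.2727
L = rho/(1-rho)
= 0.2727/0.7273
= 0.3750

0.3750


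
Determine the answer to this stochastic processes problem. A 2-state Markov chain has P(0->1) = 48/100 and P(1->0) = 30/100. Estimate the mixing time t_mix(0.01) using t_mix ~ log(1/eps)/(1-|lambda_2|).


lambda_2 = |1 - p01 - p10| = |1 - 0.4800 - 0.3000| = 0.2200
t_mix ~ log(1/eps)/(1 - |lambda_2|)
= log(100)/(1 - 0.2200) = 4.6052/0.7800
= 5.9041

5.9041


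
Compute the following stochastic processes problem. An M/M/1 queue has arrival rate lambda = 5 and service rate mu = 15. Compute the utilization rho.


rho = lambda/mu
= 5/15
= 0.3333

0.3333


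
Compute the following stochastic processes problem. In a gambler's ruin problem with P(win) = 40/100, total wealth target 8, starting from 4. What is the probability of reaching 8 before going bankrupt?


Gambler's ruin formula:
r = q/p = 0.6000/0.4000 = 1.5000
P(win) = (1 - r^i)/(1 - r^N)
= (1 - 1.5000^4)/(1 - 1.5000^8)
= 0.1649

0.1649


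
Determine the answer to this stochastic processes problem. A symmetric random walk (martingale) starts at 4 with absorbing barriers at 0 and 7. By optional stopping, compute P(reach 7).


By optional stopping theorem: E(M at tau) = M(0) = 4
P(hit 7)*7 + P(hit 0)*0 = 4
P(hit 7) = (4 - 0)/(7 - 0) = 4/7 = 0.5714

0.5714


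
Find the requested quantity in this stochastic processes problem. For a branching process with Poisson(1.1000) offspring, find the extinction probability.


Since mu = 1.1000 > 1, extinction prob q < 1.
Solve s = exp(mu*(s-1)) iteratively.
q = 0.8239

0.8239


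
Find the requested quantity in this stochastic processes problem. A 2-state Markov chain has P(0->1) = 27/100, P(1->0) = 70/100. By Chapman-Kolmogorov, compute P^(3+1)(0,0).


P^4 = P^3 * P^1
Computing via matrix multiplication of the transition matrix.
Entry (0,0) of P^4 = 0.7216

0.7216


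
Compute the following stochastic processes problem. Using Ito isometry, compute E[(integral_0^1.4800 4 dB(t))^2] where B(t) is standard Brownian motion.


By Ito isometry: E[(int f dB)^2] = int f^2 dt
= 4^2 * 1.4800
= 16 * 1.4800 = 23.6800

23.6800


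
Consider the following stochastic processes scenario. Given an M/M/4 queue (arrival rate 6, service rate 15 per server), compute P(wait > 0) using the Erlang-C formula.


a = lambda/mu = 0.4000
rho = a/c = 0.1000
Erlang-C formula applied:
C(c,a) = 7.9444e-04

7.9444e-04


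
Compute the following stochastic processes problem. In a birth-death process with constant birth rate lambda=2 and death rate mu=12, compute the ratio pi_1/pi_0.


For birth-death process, pi_n/pi_0 = (lambda/mu)^n
= (2/12)^1
= 0.1667

0.1667


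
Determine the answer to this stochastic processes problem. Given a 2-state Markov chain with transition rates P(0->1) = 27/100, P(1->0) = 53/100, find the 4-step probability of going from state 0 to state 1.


Computing P^4 by matrix multiplication.
P = [[0.7300, 0.2700], [0.5300, 0.4700]]
After raising P to the power 4:
P^4(0,1) = 0.3370

0.3370


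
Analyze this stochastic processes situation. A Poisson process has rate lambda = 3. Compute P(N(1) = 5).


P(N(t)=k) = (lambda*t)^k * exp(-lambda*t) / k!
lambda*t = 3
= 3^5 * exp(-3) / 5!
= 243 * 0.0498 / 120
= 0.1008

0.1008


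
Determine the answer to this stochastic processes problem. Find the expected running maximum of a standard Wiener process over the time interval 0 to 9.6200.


E(max B(s)) = sqrt(2t/pi)
= sqrt(2*9.6200/pi)
= sqrt(6.1243)
= 2.4747

2.4747


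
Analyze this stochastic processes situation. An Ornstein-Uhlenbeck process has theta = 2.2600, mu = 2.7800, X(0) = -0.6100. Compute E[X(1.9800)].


E[X(t)] = mu + (X(0) - mu)*exp(-theta*t)
= 2.7800 + (-0.6100 - 2.7800)*exp(-2.2600*1.9800)
= 2.7800 + -3.3900 * 0.0114
= 2.7414

2.7414


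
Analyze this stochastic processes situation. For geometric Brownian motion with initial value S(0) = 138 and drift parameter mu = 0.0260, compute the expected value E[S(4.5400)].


E[S(t)] = S(0) * exp(mu * t)
= 138 * exp(0.0260 * 4.5400)
= 138 * 1.1253
= 155.2899

155.2899


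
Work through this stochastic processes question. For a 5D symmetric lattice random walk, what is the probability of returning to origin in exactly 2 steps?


P(return in 2 steps) = P(reverse first step) = 1/(2d)
= 1/10
= 0.1000

0.1000


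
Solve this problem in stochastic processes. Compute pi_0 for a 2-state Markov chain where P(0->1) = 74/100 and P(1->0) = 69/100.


Stationary distribution: pi_0 = p10/(p01+p10), pi_1 = p01/(p01+p10)
p01 = 0.7400, p10 = 0.6900
pi_0 = 0.4825

0.4825


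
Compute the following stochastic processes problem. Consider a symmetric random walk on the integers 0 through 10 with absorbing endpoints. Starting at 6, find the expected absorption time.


For symmetric RW on 0,...,N with absorbing barriers, E(i) = i*(N-i)
E(6) = 6 * 4 = 24

24


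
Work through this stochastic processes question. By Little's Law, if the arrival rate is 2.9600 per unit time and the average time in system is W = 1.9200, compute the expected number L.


Little's Law: L = lambda * W
= 2.9600 * 1.9200
= 5.6832

5.6832


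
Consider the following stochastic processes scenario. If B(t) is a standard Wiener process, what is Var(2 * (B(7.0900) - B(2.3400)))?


Var(alpha*(B(t)-B(s))) = alpha^2 * (t-s)
= 2^2 * (7.0900 - 2.3400)
= 4 * 4.7500
= 19.0000

19.0000


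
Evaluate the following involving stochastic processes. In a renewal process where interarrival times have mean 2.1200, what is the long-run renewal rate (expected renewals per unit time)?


Long-run renewal rate = 1/E(X)
= 1/2.1200
= 0.4717

0.4717


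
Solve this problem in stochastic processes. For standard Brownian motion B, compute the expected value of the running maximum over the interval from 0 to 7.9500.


E(max B(s)) = sqrt(2t/pi)
= sqrt(2*7.9500/pi)
= sqrt(5.0611)
= 2.2497

2.2497


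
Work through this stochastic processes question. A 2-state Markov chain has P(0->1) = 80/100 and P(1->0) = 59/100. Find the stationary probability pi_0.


Stationary distribution: pi_0 = p10/(p01+p10), pi_1 = p01/(p01+p10)
p01 = 0.8000, p10 = 0.5900
pi_0 = 0.4245

0.4245


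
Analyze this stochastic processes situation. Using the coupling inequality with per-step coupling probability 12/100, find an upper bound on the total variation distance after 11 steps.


TV distance bound <= (1-delta)^n
= (1 - 0.1200)^11
= 0.8800^11
= 0.2451

0.2451


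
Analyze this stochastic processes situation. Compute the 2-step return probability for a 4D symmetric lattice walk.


P(return in 2 steps) = P(reverse first step) = 1/(2d)
= 1/8
= 0.1250

0.1250


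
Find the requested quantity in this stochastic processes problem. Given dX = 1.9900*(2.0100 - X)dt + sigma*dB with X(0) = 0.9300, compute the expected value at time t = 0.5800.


E[X(t)] = mu + (X(0) - mu)*exp(-theta*t)
= 2.0100 + (0.9300 - 2.0100)*exp(-1.9900*0.5800)
= 2.0100 + -1.0800 * 0.3153
= 1.6695

1.6695


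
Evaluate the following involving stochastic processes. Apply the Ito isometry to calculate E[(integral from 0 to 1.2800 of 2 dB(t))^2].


By Ito isometry: E[(int f dB)^2] = int f^2 dt
= 2^2 * 1.2800
= 4 * 1.2800 = 5.1200

5.1200


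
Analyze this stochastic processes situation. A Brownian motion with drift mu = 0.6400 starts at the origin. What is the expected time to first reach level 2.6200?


Expected first passage time = a/mu
= 2.6200/0.6400
= 4.0938

4.0938


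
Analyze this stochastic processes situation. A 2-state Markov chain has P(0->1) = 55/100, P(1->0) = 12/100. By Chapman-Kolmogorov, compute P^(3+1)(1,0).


P^4 = P^3 * P^1
Computing via matrix multiplication of the transition matrix.
Entry (1,0) of P^4 = 0.1770

0.1770


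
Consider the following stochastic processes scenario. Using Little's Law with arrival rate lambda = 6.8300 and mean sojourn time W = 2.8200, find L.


Little's Law: L = lambda * W
= 6.8300 * 2.8200
= 19.2606

19.2606


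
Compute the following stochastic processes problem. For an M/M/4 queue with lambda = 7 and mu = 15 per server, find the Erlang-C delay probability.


a = lambda/mu = 0.4667
rho = a/c = 0.1167
Erlang-C formula applied:
C(c,a) = 0.0014

0.0014


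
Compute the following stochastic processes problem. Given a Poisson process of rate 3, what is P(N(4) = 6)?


P(N(t)=k) = (lambda*t)^k * exp(-lambda*t) / k!
lambda*t = 12
= 12^6 * exp(-12) / 6!
= 2985984 * 6.1442e-06 / 720
= 0.0255

0.0255


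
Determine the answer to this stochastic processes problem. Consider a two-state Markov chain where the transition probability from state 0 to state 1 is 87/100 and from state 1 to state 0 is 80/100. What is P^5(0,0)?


Computing P^5 by matrix multiplication.
P = [[0.1300, 0.8700], [0.8000, 0.2000]]
After raising P to the power 5:
P^5(0,0) = 0.4087

0.4087


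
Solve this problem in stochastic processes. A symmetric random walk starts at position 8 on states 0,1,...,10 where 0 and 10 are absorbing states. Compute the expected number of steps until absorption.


For symmetric RW on 0,...,N with absorbing barriers, E(i) = i*(N-i)
E(8) = 8 * 2 = 16

16


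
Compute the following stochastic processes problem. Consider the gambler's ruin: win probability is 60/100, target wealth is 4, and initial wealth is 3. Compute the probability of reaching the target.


Gambler's ruin formula:
r = q/p = 0.4000/0.6000 = 0.6667
P(win) = (1 - r^i)/(1 - r^N)
= (1 - 0.6667^3)/(1 - 0.6667^4)
= 0.8769

0.8769
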